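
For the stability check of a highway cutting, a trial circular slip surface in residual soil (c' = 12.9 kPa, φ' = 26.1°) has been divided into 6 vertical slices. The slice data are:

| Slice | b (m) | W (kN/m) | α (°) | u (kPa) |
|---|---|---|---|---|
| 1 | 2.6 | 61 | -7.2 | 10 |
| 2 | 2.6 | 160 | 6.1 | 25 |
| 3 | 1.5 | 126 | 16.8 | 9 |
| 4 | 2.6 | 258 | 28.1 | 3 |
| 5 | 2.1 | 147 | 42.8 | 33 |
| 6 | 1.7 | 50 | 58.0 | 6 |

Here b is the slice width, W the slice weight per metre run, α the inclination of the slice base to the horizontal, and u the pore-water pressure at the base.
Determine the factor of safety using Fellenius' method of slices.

FS = 1.41

Ordinary method of slices: FS = Σ[c'·Δl_i + (W_i cosα_i − u_i·Δl_i)·tanφ'] / Σ W_i sinα_i, with Δl_i = b_i / cosα_i.
Slice 1: Δl = 2.6/cos(-7.2°) = 2.621 m; N'_1 = 61·cos(-7.2°) − 10·2.621 = 34.3; c'Δl = 33.81; W sinα = -7.6
Slice 2: Δl = 2.6/cos6.1° = 2.615 m; N'_2 = 160·cos6.1° − 25·2.615 = 93.7; c'Δl = 33.73; W sinα = 17.0
Slice 3: Δl = 1.5/cos16.8° = 1.567 m; N'_3 = 126·cos16.8° − 9·1.567 = 106.5; c'Δl = 20.21; W sinα = 36.4
Slice 4: Δl = 2.6/cos28.1° = 2.947 m; N'_4 = 258·cos28.1° − 3·2.947 = 218.7; c'Δl = 38.02; W sinα = 121.5
Slice 5: Δl = 2.1/cos42.8° = 2.862 m; N'_5 = 147·cos42.8° − 33·2.862 = 13.4; c'Δl = 36.92; W sinα = 99.9
Slice 6: Δl = 1.7/cos58.0° = 3.208 m; N'_6 = 50·cos58.0° − 6·3.208 = 7.2; c'Δl = 41.38; W sinα = 42.4
Σc'Δl = 204.1 kN/m; ΣN' = 474.0 kN/m; ΣW sinα = 309.6 kN/m
Resisting = 204.1 + 474.0·tan26.1° = 204.1 + 232.2 = 436.3 kN/m
FS = 436.3 / 309.6 = 1.409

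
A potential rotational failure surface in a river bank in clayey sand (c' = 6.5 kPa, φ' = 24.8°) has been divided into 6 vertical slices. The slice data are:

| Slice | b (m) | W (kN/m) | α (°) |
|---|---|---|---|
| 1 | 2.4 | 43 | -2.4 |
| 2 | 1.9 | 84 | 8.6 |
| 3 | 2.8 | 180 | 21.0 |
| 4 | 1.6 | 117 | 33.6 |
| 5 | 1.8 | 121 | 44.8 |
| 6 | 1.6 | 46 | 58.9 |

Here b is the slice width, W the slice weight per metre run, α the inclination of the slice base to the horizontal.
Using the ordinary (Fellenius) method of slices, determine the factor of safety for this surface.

Ordinary method of slices: FS = Σ[c'·Δl_i + (W_i cosα_i)·tanφ'] / Σ W_i sinα_i, with Δl_i = b_i / cosα_i.
Slice 1: Δl = 2.4/cos(-2.4°) = 2.402 m; N'_1 = 43·cos(-2.4°) = 43.0; c'Δl = 15.61; W sinα = -1.8
Slice 2: Δl = 1.9/cos8.6° = 1.922 m; N'_2 = 84·cos8.6° = 83.1; c'Δl = 12.49; W sinα = 12.6
Slice 3: Δl = 2.8/cos21.0° = 2.999 m; N'_3 = 180·cos21.0° = 168.0; c'Δl = 19.49; W sinα = 64.5
Slice 4: Δl = 1.6/cos33.6° = 1.921 m; N'_4 = 117·cos33.6° = 97.5; c'Δl = 12.49; W sinα = 64.7
Slice 5: Δl = 1.8/cos44.8° = 2.537 m; N'_5 = 121·cos44.8° = 85.9; c'Δl = 16.49; W sinα = 85.3
Slice 6: Δl = 1.6/cos58.9° = 3.098 m; N'_6 = 46·cos58.9° = 23.8; c'Δl = 20.13; W sinα = 39.4
Σc'Δl = 96.7 kN/m; ΣN' = 501.1 kN/m; ΣW sinα = 264.7 kN/m
Resisting = 96.7 + 501.1·tan24.8° = 96.7 + 231.6 = 328.3 kN/m
FS = 328.3 / 264.7 = 1.240

FS = 1.24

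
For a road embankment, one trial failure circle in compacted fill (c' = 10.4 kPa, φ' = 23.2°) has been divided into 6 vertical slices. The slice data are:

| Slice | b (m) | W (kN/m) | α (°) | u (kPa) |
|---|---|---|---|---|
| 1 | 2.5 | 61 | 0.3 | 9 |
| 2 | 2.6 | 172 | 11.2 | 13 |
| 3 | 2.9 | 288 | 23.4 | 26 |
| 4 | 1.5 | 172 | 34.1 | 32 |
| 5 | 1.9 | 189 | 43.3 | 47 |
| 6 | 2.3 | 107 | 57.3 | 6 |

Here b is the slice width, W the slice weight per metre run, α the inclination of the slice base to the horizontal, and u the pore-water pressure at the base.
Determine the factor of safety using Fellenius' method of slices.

FS = 0.83

Ordinary method of slices: FS = Σ[c'·Δl_i + (W_i cosα_i − u_i·Δl_i)·tanφ'] / Σ W_i sinα_i, with Δl_i = b_i / cosα_i.
Slice 1: Δl = 2.5/cos0.3° = 2.500 m; N'_1 = 61·cos0.3° − 9·2.500 = 38.5; c'Δl = 26.00; W sinα = 0.3
Slice 2: Δl = 2.6/cos11.2° = 2.650 m; N'_2 = 172·cos11.2° − 13·2.650 = 134.3; c'Δl = 27.56; W sinα = 33.4
Slice 3: Δl = 2.9/cos23.4° = 3.160 m; N'_3 = 288·cos23.4° − 26·3.160 = 182.2; c'Δl = 32.86; W sinα = 114.4
Slice 4: Δl = 1.5/cos34.1° = 1.811 m; N'_4 = 172·cos34.1° − 32·1.811 = 84.5; c'Δl = 18.84; W sinα = 96.4
Slice 5: Δl = 1.9/cos43.3° = 2.611 m; N'_5 = 189·cos43.3° − 47·2.611 = 14.8; c'Δl = 27.15; W sinα = 129.6
Slice 6: Δl = 2.3/cos57.3° = 4.257 m; N'_6 = 107·cos57.3° − 6·4.257 = 32.3; c'Δl = 44.28; W sinα = 90.0
Σc'Δl = 176.7 kN/m; ΣN' = 486.5 kN/m; ΣW sinα = 464.2 kN/m
Resisting = 176.7 + 486.5·tan23.2° = 176.7 + 208.5 = 385.2 kN/m
FS = 385.2 / 464.2 = 0.830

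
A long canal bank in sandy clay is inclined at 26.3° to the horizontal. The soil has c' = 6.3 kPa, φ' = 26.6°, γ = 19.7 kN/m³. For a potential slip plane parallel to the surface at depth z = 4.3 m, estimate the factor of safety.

FS = 1.20

For an infinite slope with a slip plane parallel to the surface (no pore pressure): FS = [c' + γz cos²β tanφ'] / [γz sinβ cosβ].
γz = 19.7·4.3 = 84.71 kN/m²
Numerator = 6.3 + 84.71·cos²26.3°·tan26.6° = 6.3 + 84.71·0.8037·0.5008 = 40.392 kPa
Denominator = 84.71·sin26.3°·cos26.3° = 84.71·0.4431·0.8965 = 33.647 kPa
FS = 40.392 / 33.647 = 1.200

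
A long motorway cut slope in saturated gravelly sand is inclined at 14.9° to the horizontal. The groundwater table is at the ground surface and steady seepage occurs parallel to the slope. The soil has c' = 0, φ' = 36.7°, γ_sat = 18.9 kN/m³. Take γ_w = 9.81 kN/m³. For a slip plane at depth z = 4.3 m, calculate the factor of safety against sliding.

With seepage parallel to the slope and the water table at the surface, the effective normal stress on the slip plane uses the buoyant unit weight γ' = γ_sat − γ_w while the driving shear stress uses γ_sat:
FS = [c' + γ' z cos²β tanφ'] / [γ_sat z sinβ cosβ]
(For c' = 0 this reduces to FS = (γ'/γ_sat)·tanφ'/tanβ.)
γ' = 18.9 − 9.81 = 9.09 kN/m³
Numerator = 0.0 + 9.09·4.3·cos²14.9°·tan36.7° = 0.0 + 9.09·4.3·0.9339·0.7454 = 27.208 kPa
Denominator = 18.9·4.3·sin14.9°·cos14.9° = 18.9·4.3·0.2571·0.9664 = 20.195 kPa
FS = 27.208 / 20.195 = 1.347

FS = 1.35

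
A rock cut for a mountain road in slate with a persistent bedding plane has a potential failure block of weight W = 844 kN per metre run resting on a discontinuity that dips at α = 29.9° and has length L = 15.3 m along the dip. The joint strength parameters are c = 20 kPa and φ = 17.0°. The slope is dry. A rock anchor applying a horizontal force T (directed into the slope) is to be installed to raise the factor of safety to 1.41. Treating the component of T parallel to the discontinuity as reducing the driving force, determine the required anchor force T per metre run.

Resolving forces along and normal to the sliding plane, with the horizontal anchor force T adding T·sinα to the effective normal force and T·cosα acting up the plane against the driving force:
FS = [cL + (W cosα + T sinα) tanφ] / [W sinα − T cosα]
Without the anchor: N' = 731.7 kN/m, driving T_d = 420.7 kN/m, resisting R = 20·15.3 + 731.7·tan17.0° = 529.7 kN/m, FS = 1.26.
Setting FS = 1.41 and solving for T:
1.41·(420.7 − T cos29.9°) = 529.7 + T sin29.9°·tan17.0°
T·(sin29.9°·tan17.0° + 1.41·cos29.9°) = 1.41·420.7 − 529.7
T·(0.4985·0.3057 + 1.41·0.8669) = 593.2 − 529.7 = 63.5
T·1.3747 = 63.5
T = 46.2 kN/m

T = 46 kN/m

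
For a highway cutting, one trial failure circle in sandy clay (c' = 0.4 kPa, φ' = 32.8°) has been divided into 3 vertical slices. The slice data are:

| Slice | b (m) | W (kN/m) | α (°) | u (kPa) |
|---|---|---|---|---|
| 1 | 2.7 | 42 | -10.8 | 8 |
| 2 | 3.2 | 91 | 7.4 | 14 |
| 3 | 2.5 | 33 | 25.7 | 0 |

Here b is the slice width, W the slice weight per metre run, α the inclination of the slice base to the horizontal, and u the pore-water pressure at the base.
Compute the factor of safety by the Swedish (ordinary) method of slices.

FS = 3.53

Ordinary method of slices: FS = Σ[c'·Δl_i + (W_i cosα_i − u_i·Δl_i)·tanφ'] / Σ W_i sinα_i, with Δl_i = b_i / cosα_i.
Slice 1: Δl = 2.7/cos(-10.8°) = 2.749 m; N'_1 = 42·cos(-10.8°) − 8·2.749 = 19.3; c'Δl = 1.10; W sinα = -7.9
Slice 2: Δl = 3.2/cos7.4° = 3.227 m; N'_2 = 91·cos7.4° − 14·3.227 = 45.1; c'Δl = 1.29; W sinα = 11.7
Slice 3: Δl = 2.5/cos25.7° = 2.774 m; N'_3 = 33·cos25.7° − 0·2.774 = 29.7; c'Δl = 1.11; W sinα = 14.3
Σc'Δl = 3.5 kN/m; ΣN' = 94.1 kN/m; ΣW sinα = 18.2 kN/m
Resisting = 3.5 + 94.1·tan32.8° = 3.5 + 60.6 = 64.1 kN/m
FS = 64.1 / 18.2 = 3.531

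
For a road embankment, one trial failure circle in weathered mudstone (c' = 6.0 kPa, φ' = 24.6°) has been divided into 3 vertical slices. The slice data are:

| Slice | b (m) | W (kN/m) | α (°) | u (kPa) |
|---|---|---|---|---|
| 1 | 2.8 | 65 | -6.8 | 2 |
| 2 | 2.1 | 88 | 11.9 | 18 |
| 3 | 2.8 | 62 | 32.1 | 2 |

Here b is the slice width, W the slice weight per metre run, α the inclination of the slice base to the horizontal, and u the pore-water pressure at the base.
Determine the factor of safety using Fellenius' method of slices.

FS = 2.75

Ordinary method of slices: FS = Σ[c'·Δl_i + (W_i cosα_i − u_i·Δl_i)·tanφ'] / Σ W_i sinα_i, with Δl_i = b_i / cosα_i.
Slice 1: Δl = 2.8/cos(-6.8°) = 2.820 m; N'_1 = 65·cos(-6.8°) − 2·2.820 = 58.9; c'Δl = 16.92; W sinα = -7.7
Slice 2: Δl = 2.1/cos11.9° = 2.146 m; N'_2 = 88·cos11.9° − 18·2.146 = 47.5; c'Δl = 12.88; W sinα = 18.1
Slice 3: Δl = 2.8/cos32.1° = 3.305 m; N'_3 = 62·cos32.1° − 2·3.305 = 45.9; c'Δl = 19.83; W sinα = 32.9
Σc'Δl = 49.6 kN/m; ΣN' = 152.3 kN/m; ΣW sinα = 43.4 kN/m
Resisting = 49.6 + 152.3·tan24.6° = 49.6 + 69.7 = 119.4 kN/m
FS = 119.4 / 43.4 = 2.750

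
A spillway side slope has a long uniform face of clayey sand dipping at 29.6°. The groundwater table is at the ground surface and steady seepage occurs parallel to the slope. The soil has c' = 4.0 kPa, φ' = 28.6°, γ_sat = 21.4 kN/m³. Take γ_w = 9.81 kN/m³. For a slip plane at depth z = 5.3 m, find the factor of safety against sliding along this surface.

With seepage parallel to the slope and the water table at the surface, the effective normal stress on the slip plane uses the buoyant unit weight γ' = γ_sat − γ_w while the driving shear stress uses γ_sat:
FS = [c' + γ' z cos²β tanφ'] / [γ_sat z sinβ cosβ]
γ' = 21.4 − 9.81 = 11.59 kN/m³
Numerator = 4.0 + 11.59·5.3·cos²29.6°·tan28.6° = 4.0 + 11.59·5.3·0.7560·0.5452 = 29.320 kPa
Denominator = 21.4·5.3·sin29.6°·cos29.6° = 21.4·5.3·0.4939·0.8695 = 48.712 kPa
FS = 29.320 / 48.712 = 0.602

FS = 0.60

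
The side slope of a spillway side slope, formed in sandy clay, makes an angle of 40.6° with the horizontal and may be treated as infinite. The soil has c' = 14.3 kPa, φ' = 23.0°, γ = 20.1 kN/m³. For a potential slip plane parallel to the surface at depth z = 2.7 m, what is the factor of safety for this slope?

FS = 1.03

For an infinite slope with a slip plane parallel to the surface (no pore pressure): FS = [c' + γz cos²β tanφ'] / [γz sinβ cosβ].
γz = 20.1·2.7 = 54.27 kN/m²
Numerator = 14.3 + 54.27·cos²40.6°·tan23.0° = 14.3 + 54.27·0.5765·0.4245 = 27.580 kPa
Denominator = 54.27·sin40.6°·cos40.6° = 54.27·0.6508·0.7593 = 26.816 kPa
FS = 27.580 / 26.816 = 1.029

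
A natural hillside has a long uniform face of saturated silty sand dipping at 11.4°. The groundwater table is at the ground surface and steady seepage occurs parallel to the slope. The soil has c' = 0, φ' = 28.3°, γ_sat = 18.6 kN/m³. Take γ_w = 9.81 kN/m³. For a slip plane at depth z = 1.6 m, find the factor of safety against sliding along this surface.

With seepage parallel to the slope and the water table at the surface, the effective normal stress on the slip plane uses the buoyant unit weight γ' = γ_sat − γ_w while the driving shear stress uses γ_sat:
FS = [c' + γ' z cos²β tanφ'] / [γ_sat z sinβ cosβ]
(For c' = 0 this reduces to FS = (γ'/γ_sat)·tanφ'/tanβ.)
γ' = 18.6 − 9.81 = 8.79 kN/m³
Numerator = 0.0 + 8.79·1.6·cos²11.4°·tan28.3° = 0.0 + 8.79·1.6·0.9609·0.5384 = 7.277 kPa
Denominator = 18.6·1.6·sin11.4°·cos11.4° = 18.6·1.6·0.1977·0.9803 = 5.766 kPa
FS = 7.277 / 5.766 = 1.262

FS = 1.26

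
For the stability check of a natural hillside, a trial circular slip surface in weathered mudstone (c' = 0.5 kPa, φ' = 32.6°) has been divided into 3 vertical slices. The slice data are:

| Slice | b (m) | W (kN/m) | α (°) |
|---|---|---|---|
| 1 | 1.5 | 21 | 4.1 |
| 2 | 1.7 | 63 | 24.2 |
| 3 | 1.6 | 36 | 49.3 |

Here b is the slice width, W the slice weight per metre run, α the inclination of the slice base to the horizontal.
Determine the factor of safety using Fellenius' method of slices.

FS = 1.25

Ordinary method of slices: FS = Σ[c'·Δl_i + (W_i cosα_i)·tanφ'] / Σ W_i sinα_i, with Δl_i = b_i / cosα_i.
Slice 1: Δl = 1.5/cos4.1° = 1.504 m; N'_1 = 21·cos4.1° = 20.9; c'Δl = 0.75; W sinα = 1.5
Slice 2: Δl = 1.7/cos24.2° = 1.864 m; N'_2 = 63·cos24.2° = 57.5; c'Δl = 0.93; W sinα = 25.8
Slice 3: Δl = 1.6/cos49.3° = 2.454 m; N'_3 = 36·cos49.3° = 23.5; c'Δl = 1.23; W sinα = 27.3
Σc'Δl = 2.9 kN/m; ΣN' = 101.9 kN/m; ΣW sinα = 54.6 kN/m
Resisting = 2.9 + 101.9·tan32.6° = 2.9 + 65.2 = 68.1 kN/m
FS = 68.1 / 54.6 = 1.246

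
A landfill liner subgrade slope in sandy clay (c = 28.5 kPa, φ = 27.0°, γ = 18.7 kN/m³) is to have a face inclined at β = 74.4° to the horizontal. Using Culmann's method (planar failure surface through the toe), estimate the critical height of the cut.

H_c = 16.19 m

Culmann's analysis gives the critical failure plane at α_cr = (β + φ)/2 = (74.4 + 27.0)/2 = 50.7°, and the critical height
H_c = (4c/γ) · sinβ cosφ / [1 − cos(β − φ)]
    = (4·28.5/18.7) · sin74.4°·cos27.0° / [1 − cos(47.4°)]
    = 6.096 · 0.9632·0.8910 / [1 − 0.6769]
    = 6.096 · 0.8582 / 0.3231
    = 16.19 m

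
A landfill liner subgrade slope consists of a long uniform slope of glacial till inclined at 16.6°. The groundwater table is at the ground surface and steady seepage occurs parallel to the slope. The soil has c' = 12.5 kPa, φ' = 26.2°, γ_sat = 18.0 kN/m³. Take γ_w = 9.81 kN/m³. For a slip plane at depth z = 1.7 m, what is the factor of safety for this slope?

With seepage parallel to the slope and the water table at the surface, the effective normal stress on the slip plane uses the buoyant unit weight γ' = γ_sat − γ_w while the driving shear stress uses γ_sat:
FS = [c' + γ' z cos²β tanφ'] / [γ_sat z sinβ cosβ]
γ' = 18.0 − 9.81 = 8.19 kN/m³
Numerator = 12.5 + 8.19·1.7·cos²16.6°·tan26.2° = 12.5 + 8.19·1.7·0.9184·0.4921 = 18.792 kPa
Denominator = 18.0·1.7·sin16.6°·cos16.6° = 18.0·1.7·0.2857·0.9583 = 8.378 kPa
FS = 18.792 / 8.378 = 2.243

FS = 2.24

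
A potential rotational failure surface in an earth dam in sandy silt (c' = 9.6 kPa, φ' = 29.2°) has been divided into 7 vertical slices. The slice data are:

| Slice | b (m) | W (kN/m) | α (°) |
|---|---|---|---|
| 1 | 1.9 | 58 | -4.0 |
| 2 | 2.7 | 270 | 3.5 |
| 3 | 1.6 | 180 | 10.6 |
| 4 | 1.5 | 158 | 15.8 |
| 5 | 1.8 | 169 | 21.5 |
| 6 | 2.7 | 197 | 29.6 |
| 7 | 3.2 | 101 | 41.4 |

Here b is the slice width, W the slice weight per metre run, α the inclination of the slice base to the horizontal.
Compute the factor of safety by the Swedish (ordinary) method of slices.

FS = 2.41

Ordinary method of slices: FS = Σ[c'·Δl_i + (W_i cosα_i)·tanφ'] / Σ W_i sinα_i, with Δl_i = b_i / cosα_i.
Slice 1: Δl = 1.9/cos(-4.0°) = 1.905 m; N'_1 = 58·cos(-4.0°) = 57.9; c'Δl = 18.28; W sinα = -4.0
Slice 2: Δl = 2.7/cos3.5° = 2.705 m; N'_2 = 270·cos3.5° = 269.5; c'Δl = 25.97; W sinα = 16.5
Slice 3: Δl = 1.6/cos10.6° = 1.628 m; N'_3 = 180·cos10.6° = 176.9; c'Δl = 15.63; W sinα = 33.1
Slice 4: Δl = 1.5/cos15.8° = 1.559 m; N'_4 = 158·cos15.8° = 152.0; c'Δl = 14.97; W sinα = 43.0
Slice 5: Δl = 1.8/cos21.5° = 1.935 m; N'_5 = 169·cos21.5° = 157.2; c'Δl = 18.57; W sinα = 61.9
Slice 6: Δl = 2.7/cos29.6° = 3.105 m; N'_6 = 197·cos29.6° = 171.3; c'Δl = 29.81; W sinα = 97.3
Slice 7: Δl = 3.2/cos41.4° = 4.266 m; N'_7 = 101·cos41.4° = 75.8; c'Δl = 40.95; W sinα = 66.8
Σc'Δl = 164.2 kN/m; ΣN' = 1060.6 kN/m; ΣW sinα = 314.6 kN/m
Resisting = 164.2 + 1060.6·tan29.2° = 164.2 + 592.8 = 756.9 kN/m
FS = 756.9 / 314.6 = 2.406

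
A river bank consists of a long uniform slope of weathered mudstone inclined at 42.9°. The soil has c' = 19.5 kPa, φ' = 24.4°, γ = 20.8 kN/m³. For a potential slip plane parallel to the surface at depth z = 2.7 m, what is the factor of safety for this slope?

FS = 1.18

For an infinite slope with a slip plane parallel to the surface (no pore pressure): FS = [c' + γz cos²β tanφ'] / [γz sinβ cosβ].
γz = 20.8·2.7 = 56.16 kN/m²
Numerator = 19.5 + 56.16·cos²42.9°·tan24.4° = 19.5 + 56.16·0.5366·0.4536 = 33.171 kPa
Denominator = 56.16·sin42.9°·cos42.9° = 56.16·0.6807·0.7325 = 28.005 kPa
FS = 33.171 / 28.005 = 1.184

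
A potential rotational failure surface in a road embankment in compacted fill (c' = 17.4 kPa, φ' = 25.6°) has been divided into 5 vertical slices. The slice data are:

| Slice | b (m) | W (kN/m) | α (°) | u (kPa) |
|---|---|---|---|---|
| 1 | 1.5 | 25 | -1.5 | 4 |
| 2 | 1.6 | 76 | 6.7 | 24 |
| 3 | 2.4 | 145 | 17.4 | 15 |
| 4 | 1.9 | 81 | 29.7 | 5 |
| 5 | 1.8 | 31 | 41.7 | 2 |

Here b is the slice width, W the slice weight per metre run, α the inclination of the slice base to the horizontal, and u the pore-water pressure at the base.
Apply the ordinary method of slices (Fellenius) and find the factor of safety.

Ordinary method of slices: FS = Σ[c'·Δl_i + (W_i cosα_i − u_i·Δl_i)·tanφ'] / Σ W_i sinα_i, with Δl_i = b_i / cosα_i.
Slice 1: Δl = 1.5/cos(-1.5°) = 1.501 m; N'_1 = 25·cos(-1.5°) − 4·1.501 = 19.0; c'Δl = 26.11; W sinα = -0.7
Slice 2: Δl = 1.6/cos6.7° = 1.611 m; N'_2 = 76·cos6.7° − 24·1.611 = 36.8; c'Δl = 28.03; W sinα = 8.9
Slice 3: Δl = 2.4/cos17.4° = 2.515 m; N'_3 = 145·cos17.4° − 15·2.515 = 100.6; c'Δl = 43.76; W sinα = 43.4
Slice 4: Δl = 1.9/cos29.7° = 2.187 m; N'_4 = 81·cos29.7° − 5·2.187 = 59.4; c'Δl = 38.06; W sinα = 40.1
Slice 5: Δl = 1.8/cos41.7° = 2.411 m; N'_5 = 31·cos41.7° − 2·2.411 = 18.3; c'Δl = 41.95; W sinα = 20.6
Σc'Δl = 177.9 kN/m; ΣN' = 234.2 kN/m; ΣW sinα = 112.3 kN/m
Resisting = 177.9 + 234.2·tan25.6° = 177.9 + 112.2 = 290.1 kN/m
FS = 290.1 / 112.3 = 2.583

FS = 2.58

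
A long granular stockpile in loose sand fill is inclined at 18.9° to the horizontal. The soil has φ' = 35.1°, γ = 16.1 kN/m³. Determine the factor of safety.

FS = 2.05

For a dry cohesionless infinite slope the factor of safety is FS = tanφ' / tanβ.
FS = tan35.1° / tan18.9° = 0.7028 / 0.3424 = 2.053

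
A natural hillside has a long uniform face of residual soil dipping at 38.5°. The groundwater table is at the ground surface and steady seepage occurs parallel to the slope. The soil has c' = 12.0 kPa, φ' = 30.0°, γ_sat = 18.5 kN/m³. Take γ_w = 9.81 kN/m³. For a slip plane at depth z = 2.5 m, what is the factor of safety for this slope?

FS = 0.87

With seepage parallel to the slope and the water table at the surface, the effective normal stress on the slip plane uses the buoyant unit weight γ' = γ_sat − γ_w while the driving shear stress uses γ_sat:
FS = [c' + γ' z cos²β tanφ'] / [γ_sat z sinβ cosβ]
γ' = 18.5 − 9.81 = 8.69 kN/m³
Numerator = 12.0 + 8.69·2.5·cos²38.5°·tan30.0° = 12.0 + 8.69·2.5·0.6125·0.5774 = 19.682 kPa
Denominator = 18.5·2.5·sin38.5°·cos38.5° = 18.5·2.5·0.6225·0.7826 = 22.532 kPa
FS = 19.682 / 22.532 = 0.874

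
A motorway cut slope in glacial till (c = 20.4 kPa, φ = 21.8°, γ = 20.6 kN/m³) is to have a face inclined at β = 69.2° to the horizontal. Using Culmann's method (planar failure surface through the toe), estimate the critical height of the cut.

Culmann's analysis gives the critical failure plane at α_cr = (β + φ)/2 = (69.2 + 21.8)/2 = 45.5°, and the critical height
H_c = (4c/γ) · sinβ cosφ / [1 − cos(β − φ)]
    = (4·20.4/20.6) · sin69.2°·cos21.8° / [1 − cos(47.4°)]
    = 3.961 · 0.9348·0.9285 / [1 − 0.6769]
    = 3.961 · 0.8680 / 0.3231
    = 10.64 m

H_c = 10.64 m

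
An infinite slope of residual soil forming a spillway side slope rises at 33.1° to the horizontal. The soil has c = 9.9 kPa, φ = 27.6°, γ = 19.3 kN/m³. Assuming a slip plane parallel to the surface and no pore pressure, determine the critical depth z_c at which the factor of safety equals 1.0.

z_c = 5.66 m

Setting FS = 1.00 in FS = [c + γz cos²β tanφ] / [γz sinβ cosβ] and solving for z:
z = c / [γ cosβ (FS·sinβ − cosβ·tanφ)]
  = 9.9 / [19.3·cos33.1°·(1.00·sin33.1° − cos33.1°·tan27.6°)]
  = 9.9 / [19.3·0.8377·(1.00·0.5461 − 0.8377·0.5228)]
  = 9.9 / 1.7486 = 5.662 m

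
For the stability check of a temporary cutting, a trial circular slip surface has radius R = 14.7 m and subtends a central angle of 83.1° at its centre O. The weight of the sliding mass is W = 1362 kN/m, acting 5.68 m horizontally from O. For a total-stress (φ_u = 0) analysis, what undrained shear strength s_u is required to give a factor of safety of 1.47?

s_u = 36.3 kPa

FS = s_u·L_a·R / (W·d), so s_u = FS·W·d / (L_a·R).
Arc length L_a = R·θ = 14.7·(83.1°·π/180) = 14.7·1.4504 = 21.32 m
s_u = 1.47·1362·5.68 / (21.32·14.7) = 11372.2 / 313.41 = 36.29 kPa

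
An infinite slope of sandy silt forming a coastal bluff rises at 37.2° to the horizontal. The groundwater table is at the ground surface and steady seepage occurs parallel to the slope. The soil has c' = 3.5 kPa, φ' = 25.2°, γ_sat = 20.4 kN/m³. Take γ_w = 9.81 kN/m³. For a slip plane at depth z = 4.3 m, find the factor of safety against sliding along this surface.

FS = 0.40

With seepage parallel to the slope and the water table at the surface, the effective normal stress on the slip plane uses the buoyant unit weight γ' = γ_sat − γ_w while the driving shear stress uses γ_sat:
FS = [c' + γ' z cos²β tanφ'] / [γ_sat z sinβ cosβ]
γ' = 20.4 − 9.81 = 10.59 kN/m³
Numerator = 3.5 + 10.59·4.3·cos²37.2°·tan25.2° = 3.5 + 10.59·4.3·0.6345·0.4706 = 17.095 kPa
Denominator = 20.4·4.3·sin37.2°·cos37.2° = 20.4·4.3·0.6046·0.7965 = 42.244 kPa
FS = 17.095 / 42.244 = 0.405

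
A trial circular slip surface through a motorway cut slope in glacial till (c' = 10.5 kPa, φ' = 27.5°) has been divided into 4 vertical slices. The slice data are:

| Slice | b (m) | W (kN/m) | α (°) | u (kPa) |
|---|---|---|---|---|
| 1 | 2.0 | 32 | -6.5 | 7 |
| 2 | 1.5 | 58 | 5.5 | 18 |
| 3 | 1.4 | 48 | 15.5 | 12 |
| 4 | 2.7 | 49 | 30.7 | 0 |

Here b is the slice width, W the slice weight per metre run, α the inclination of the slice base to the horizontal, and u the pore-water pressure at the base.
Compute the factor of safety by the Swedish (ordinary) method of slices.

Ordinary method of slices: FS = Σ[c'·Δl_i + (W_i cosα_i − u_i·Δl_i)·tanφ'] / Σ W_i sinα_i, with Δl_i = b_i / cosα_i.
Slice 1: Δl = 2.0/cos(-6.5°) = 2.013 m; N'_1 = 32·cos(-6.5°) − 7·2.013 = 17.7; c'Δl = 21.14; W sinα = -3.6
Slice 2: Δl = 1.5/cos5.5° = 1.507 m; N'_2 = 58·cos5.5° − 18·1.507 = 30.6; c'Δl = 15.82; W sinα = 5.6
Slice 3: Δl = 1.4/cos15.5° = 1.453 m; N'_3 = 48·cos15.5° − 12·1.453 = 28.8; c'Δl = 15.25; W sinα = 12.8
Slice 4: Δl = 2.7/cos30.7° = 3.140 m; N'_4 = 49·cos30.7° − 0·3.140 = 42.1; c'Δl = 32.97; W sinα = 25.0
Σc'Δl = 85.2 kN/m; ΣN' = 119.3 kN/m; ΣW sinα = 39.8 kN/m
Resisting = 85.2 + 119.3·tan27.5° = 85.2 + 62.1 = 147.3 kN/m
FS = 147.3 / 39.8 = 3.702

FS = 3.70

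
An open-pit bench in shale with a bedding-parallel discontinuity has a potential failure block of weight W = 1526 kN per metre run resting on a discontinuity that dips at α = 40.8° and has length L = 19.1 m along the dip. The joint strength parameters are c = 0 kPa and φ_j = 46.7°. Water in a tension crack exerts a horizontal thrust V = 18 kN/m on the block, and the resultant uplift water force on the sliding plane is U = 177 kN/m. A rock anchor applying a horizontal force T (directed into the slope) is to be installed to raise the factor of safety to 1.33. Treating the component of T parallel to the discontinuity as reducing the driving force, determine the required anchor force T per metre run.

T = 187 kN/m

Resolving forces along and normal to the sliding plane, with the horizontal anchor force T adding T·sinα to the effective normal force and T·cosα acting up the plane against the driving force:
FS = [cL + (W cosα − U − V sinα + T sinα) tanφ_j] / [W sinα + V cosα − T cosα]
Without the anchor: N' = 966.4 kN/m, driving T_d = 1010.7 kN/m, resisting R = 0·19.1 + 966.4·tan46.7° = 1025.5 kN/m, FS = 1.01.
Setting FS = 1.33 and solving for T:
1.33·(1010.7 − T cos40.8°) = 1025.5 + T sin40.8°·tan46.7°
T·(sin40.8°·tan46.7° + 1.33·cos40.8°) = 1.33·1010.7 − 1025.5
T·(0.6534·1.0612 + 1.33·0.7570) = 1344.3 − 1025.5 = 318.8
T·1.7002 = 318.8
T = 187.5 kN/m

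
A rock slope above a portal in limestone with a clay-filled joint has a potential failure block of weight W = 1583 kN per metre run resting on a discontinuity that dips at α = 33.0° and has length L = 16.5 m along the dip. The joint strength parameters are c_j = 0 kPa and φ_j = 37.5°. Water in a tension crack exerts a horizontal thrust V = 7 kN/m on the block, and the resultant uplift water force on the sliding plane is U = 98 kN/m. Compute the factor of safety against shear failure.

Resolving the block weight along and normal to the plane and applying the Mohr–Coulomb strength on the joint:
N' = W cosα − U − V sinα = 1583·cos33.0° − 98 − 7·sin33.0° = 1225.8 kN/m
Driving force T = W sinα + V cosα = 1583·sin33.0° + 7·cos33.0° = 868.0 kN/m
Resisting force R = c_j·L + N'·tanφ_j = 0·16.5 + 1225.8·tan37.5° = 0.0 + 940.6 = 940.6 kN/m
FS = R / T = 940.6 / 868.0 = 1.084

FS = 1.08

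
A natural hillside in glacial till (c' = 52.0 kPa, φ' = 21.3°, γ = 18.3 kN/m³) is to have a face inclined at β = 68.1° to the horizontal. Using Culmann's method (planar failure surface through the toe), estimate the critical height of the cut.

Culmann's analysis gives the critical failure plane at α_cr = (β + φ')/2 = (68.1 + 21.3)/2 = 44.7°, and the critical height
H_c = (4c'/γ) · sinβ cosφ' / [1 − cos(β − φ')]
    = (4·52.0/18.3) · sin68.1°·cos21.3° / [1 − cos(46.8°)]
    = 11.366 · 0.9278·0.9317 / [1 − 0.6845]
    = 11.366 · 0.8645 / 0.3155
    = 31.15 m

H_c = 31.15 m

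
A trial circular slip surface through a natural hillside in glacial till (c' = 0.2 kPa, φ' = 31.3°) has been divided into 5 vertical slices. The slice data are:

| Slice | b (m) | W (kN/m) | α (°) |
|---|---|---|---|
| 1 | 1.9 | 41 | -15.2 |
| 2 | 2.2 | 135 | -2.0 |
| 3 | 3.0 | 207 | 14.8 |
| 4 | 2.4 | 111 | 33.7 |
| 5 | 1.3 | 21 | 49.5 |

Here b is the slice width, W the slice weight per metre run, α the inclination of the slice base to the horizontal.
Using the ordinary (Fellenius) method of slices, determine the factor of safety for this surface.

FS = 2.56

Ordinary method of slices: FS = Σ[c'·Δl_i + (W_i cosα_i)·tanφ'] / Σ W_i sinα_i, with Δl_i = b_i / cosα_i.
Slice 1: Δl = 1.9/cos(-15.2°) = 1.969 m; N'_1 = 41·cos(-15.2°) = 39.6; c'Δl = 0.39; W sinα = -10.7
Slice 2: Δl = 2.2/cos(-2.0°) = 2.201 m; N'_2 = 135·cos(-2.0°) = 134.9; c'Δl = 0.44; W sinα = -4.7
Slice 3: Δl = 3.0/cos14.8° = 3.103 m; N'_3 = 207·cos14.8° = 200.1; c'Δl = 0.62; W sinα = 52.9
Slice 4: Δl = 2.4/cos33.7° = 2.885 m; N'_4 = 111·cos33.7° = 92.3; c'Δl = 0.58; W sinα = 61.6
Slice 5: Δl = 1.3/cos49.5° = 2.002 m; N'_5 = 21·cos49.5° = 13.6; c'Δl = 0.40; W sinα = 16.0
Σc'Δl = 2.4 kN/m; ΣN' = 480.6 kN/m; ΣW sinα = 115.0 kN/m
Resisting = 2.4 + 480.6·tan31.3° = 2.4 + 292.2 = 294.6 kN/m
FS = 294.6 / 115.0 = 2.563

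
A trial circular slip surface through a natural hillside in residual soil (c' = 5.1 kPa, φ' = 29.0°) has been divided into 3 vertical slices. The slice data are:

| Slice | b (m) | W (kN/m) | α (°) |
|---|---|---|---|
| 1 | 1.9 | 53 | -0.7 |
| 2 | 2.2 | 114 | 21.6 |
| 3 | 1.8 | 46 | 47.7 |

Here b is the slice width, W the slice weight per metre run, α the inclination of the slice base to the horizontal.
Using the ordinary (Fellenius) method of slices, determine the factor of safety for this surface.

FS = 1.87

Ordinary method of slices: FS = Σ[c'·Δl_i + (W_i cosα_i)·tanφ'] / Σ W_i sinα_i, with Δl_i = b_i / cosα_i.
Slice 1: Δl = 1.9/cos(-0.7°) = 1.900 m; N'_1 = 53·cos(-0.7°) = 53.0; c'Δl = 9.69; W sinα = -0.6
Slice 2: Δl = 2.2/cos21.6° = 2.366 m; N'_2 = 114·cos21.6° = 106.0; c'Δl = 12.07; W sinα = 42.0
Slice 3: Δl = 1.8/cos47.7° = 2.675 m; N'_3 = 46·cos47.7° = 31.0; c'Δl = 13.64; W sinα = 34.0
Σc'Δl = 35.4 kN/m; ΣN' = 189.9 kN/m; ΣW sinα = 75.3 kN/m
Resisting = 35.4 + 189.9·tan29.0° = 35.4 + 105.3 = 140.7 kN/m
FS = 140.7 / 75.3 = 1.867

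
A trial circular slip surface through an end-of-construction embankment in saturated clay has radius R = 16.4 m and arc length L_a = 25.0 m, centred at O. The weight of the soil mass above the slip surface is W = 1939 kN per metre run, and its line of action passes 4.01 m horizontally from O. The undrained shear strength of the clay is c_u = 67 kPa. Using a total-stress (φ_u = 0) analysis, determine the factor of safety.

Taking moments about the centre O, the resisting moment is provided by the undrained shear strength acting along the arc:
M_R = c_u·L_a·R = 67·25.00·16.4 = 27470.0 kN·m/m
M_D = W·d = 1939·4.01 = 7775.4 kN·m/m
FS = M_R / M_D = 27470.0 / 7775.4 = 3.533

FS = 3.53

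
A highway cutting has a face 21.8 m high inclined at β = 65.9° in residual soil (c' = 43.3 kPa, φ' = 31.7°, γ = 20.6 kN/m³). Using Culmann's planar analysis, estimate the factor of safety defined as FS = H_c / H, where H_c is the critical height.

H_c = (4c'/γ) · sinβ cosφ' / [1 − cos(β − φ')]
    = (4·43.3/20.6) · sin65.9°·cos31.7° / [1 − cos34.2°]
    = 8.408 · 0.7766 / 0.1729 = 37.76 m
FS = H_c / H = 37.76 / 21.8 = 1.732

FS = 1.73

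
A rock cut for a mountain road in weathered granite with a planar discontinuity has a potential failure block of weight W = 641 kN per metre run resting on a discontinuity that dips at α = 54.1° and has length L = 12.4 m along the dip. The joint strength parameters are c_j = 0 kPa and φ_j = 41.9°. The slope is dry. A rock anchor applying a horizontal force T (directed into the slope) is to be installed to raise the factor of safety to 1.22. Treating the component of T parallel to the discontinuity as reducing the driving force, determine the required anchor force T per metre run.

T = 205 kN/m

Resolving forces along and normal to the sliding plane, with the horizontal anchor force T adding T·sinα to the effective normal force and T·cosα acting up the plane against the driving force:
FS = [c_jL + (W cosα + T sinα) tanφ_j] / [W sinα − T cosα]
Without the anchor: N' = 375.9 kN/m, driving T_d = 519.2 kN/m, resisting R = 0·12.4 + 375.9·tan41.9° = 337.2 kN/m, FS = 0.65.
Setting FS = 1.22 and solving for T:
1.22·(519.2 − T cos54.1°) = 337.2 + T sin54.1°·tan41.9°
T·(sin54.1°·tan41.9° + 1.22·cos54.1°) = 1.22·519.2 − 337.2
T·(0.8100·0.8972 + 1.22·0.5864) = 633.5 − 337.2 = 296.2
T·1.4422 = 296.2
T = 205.4 kN/m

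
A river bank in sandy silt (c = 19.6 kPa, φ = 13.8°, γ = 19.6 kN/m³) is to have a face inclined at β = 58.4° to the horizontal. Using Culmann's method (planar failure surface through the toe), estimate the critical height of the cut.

H_c = 11.49 m

Culmann's analysis gives the critical failure plane at α_cr = (β + φ)/2 = (58.4 + 13.8)/2 = 36.1°, and the critical height
H_c = (4c/γ) · sinβ cosφ / [1 − cos(β − φ)]
    = (4·19.6/19.6) · sin58.4°·cos13.8° / [1 − cos(44.6°)]
    = 4.000 · 0.8517·0.9711 / [1 − 0.7120]
    = 4.000 · 0.8271 / 0.2880
    = 11.49 m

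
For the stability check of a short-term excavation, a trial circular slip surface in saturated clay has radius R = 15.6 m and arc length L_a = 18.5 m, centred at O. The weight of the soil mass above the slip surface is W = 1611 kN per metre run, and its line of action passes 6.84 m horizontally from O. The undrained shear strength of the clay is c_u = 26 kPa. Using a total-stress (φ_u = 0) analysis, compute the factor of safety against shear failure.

FS = 0.68

Taking moments about the centre O, the resisting moment is provided by the undrained shear strength acting along the arc:
M_R = c_u·L_a·R = 26·18.50·15.6 = 7503.6 kN·m/m
M_D = W·d = 1611·6.84 = 11019.2 kN·m/m
FS = M_R / M_D = 7503.6 / 11019.2 = 0.681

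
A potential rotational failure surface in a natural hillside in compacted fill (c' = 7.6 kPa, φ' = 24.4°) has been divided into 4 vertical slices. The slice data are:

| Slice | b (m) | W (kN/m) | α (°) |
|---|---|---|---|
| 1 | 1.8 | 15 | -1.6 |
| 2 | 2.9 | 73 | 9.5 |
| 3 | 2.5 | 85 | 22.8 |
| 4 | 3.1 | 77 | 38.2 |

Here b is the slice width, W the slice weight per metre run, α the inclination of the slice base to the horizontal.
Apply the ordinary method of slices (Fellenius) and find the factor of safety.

Ordinary method of slices: FS = Σ[c'·Δl_i + (W_i cosα_i)·tanφ'] / Σ W_i sinα_i, with Δl_i = b_i / cosα_i.
Slice 1: Δl = 1.8/cos(-1.6°) = 1.801 m; N'_1 = 15·cos(-1.6°) = 15.0; c'Δl = 13.69; W sinα = -0.4
Slice 2: Δl = 2.9/cos9.5° = 2.940 m; N'_2 = 73·cos9.5° = 72.0; c'Δl = 22.35; W sinα = 12.0
Slice 3: Δl = 2.5/cos22.8° = 2.712 m; N'_3 = 85·cos22.8° = 78.4; c'Δl = 20.61; W sinα = 32.9
Slice 4: Δl = 3.1/cos38.2° = 3.945 m; N'_4 = 77·cos38.2° = 60.5; c'Δl = 29.98; W sinα = 47.6
Σc'Δl = 86.6 kN/m; ΣN' = 225.9 kN/m; ΣW sinα = 92.2 kN/m
Resisting = 86.6 + 225.9·tan24.4° = 86.6 + 102.5 = 189.1 kN/m
FS = 189.1 / 92.2 = 2.051

FS = 2.05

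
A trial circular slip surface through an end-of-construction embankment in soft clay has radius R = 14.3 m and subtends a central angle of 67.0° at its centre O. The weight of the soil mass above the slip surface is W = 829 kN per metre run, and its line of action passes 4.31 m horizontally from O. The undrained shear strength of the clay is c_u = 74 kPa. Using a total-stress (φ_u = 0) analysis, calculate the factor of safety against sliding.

FS = 4.95

Taking moments about the centre O, the resisting moment is provided by the undrained shear strength acting along the arc:
Arc length L_a = R·θ = 14.3·(67.0°·π/180) = 14.3·1.1694 = 16.72 m
M_R = c_u·L_a·R = 74·16.72·14.3 = 17695.2 kN·m/m
M_D = W·d = 829·4.31 = 3573.0 kN·m/m
FS = M_R / M_D = 17695.2 / 3573.0 = 4.952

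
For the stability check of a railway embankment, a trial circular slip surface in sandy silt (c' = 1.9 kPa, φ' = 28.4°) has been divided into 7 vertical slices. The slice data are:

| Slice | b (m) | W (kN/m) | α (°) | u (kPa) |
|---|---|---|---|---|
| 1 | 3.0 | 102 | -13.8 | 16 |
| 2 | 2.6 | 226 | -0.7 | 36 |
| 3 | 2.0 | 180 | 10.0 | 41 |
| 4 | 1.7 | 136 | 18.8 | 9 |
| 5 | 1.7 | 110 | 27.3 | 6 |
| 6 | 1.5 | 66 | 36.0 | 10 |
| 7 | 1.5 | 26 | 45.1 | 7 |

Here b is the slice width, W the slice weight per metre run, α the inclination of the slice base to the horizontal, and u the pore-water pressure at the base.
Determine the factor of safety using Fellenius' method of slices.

FS = 1.97

Ordinary method of slices: FS = Σ[c'·Δl_i + (W_i cosα_i − u_i·Δl_i)·tanφ'] / Σ W_i sinα_i, with Δl_i = b_i / cosα_i.
Slice 1: Δl = 3.0/cos(-13.8°) = 3.089 m; N'_1 = 102·cos(-13.8°) − 16·3.089 = 49.6; c'Δl = 5.87; W sinα = -24.3
Slice 2: Δl = 2.6/cos(-0.7°) = 2.600 m; N'_2 = 226·cos(-0.7°) − 36·2.600 = 132.4; c'Δl = 4.94; W sinα = -2.8
Slice 3: Δl = 2.0/cos10.0° = 2.031 m; N'_3 = 180·cos10.0° − 41·2.031 = 94.0; c'Δl = 3.86; W sinα = 31.3
Slice 4: Δl = 1.7/cos18.8° = 1.796 m; N'_4 = 136·cos18.8° − 9·1.796 = 112.6; c'Δl = 3.41; W sinα = 43.8
Slice 5: Δl = 1.7/cos27.3° = 1.913 m; N'_5 = 110·cos27.3° − 6·1.913 = 86.3; c'Δl = 3.63; W sinα = 50.5
Slice 6: Δl = 1.5/cos36.0° = 1.854 m; N'_6 = 66·cos36.0° − 10·1.854 = 34.9; c'Δl = 3.52; W sinα = 38.8
Slice 7: Δl = 1.5/cos45.1° = 2.125 m; N'_7 = 26·cos45.1° − 7·2.125 = 3.5; c'Δl = 4.04; W sinα = 18.4
Σc'Δl = 29.3 kN/m; ΣN' = 513.2 kN/m; ΣW sinα = 155.7 kN/m
Resisting = 29.3 + 513.2·tan28.4° = 29.3 + 277.5 = 306.8 kN/m
FS = 306.8 / 155.7 = 1.971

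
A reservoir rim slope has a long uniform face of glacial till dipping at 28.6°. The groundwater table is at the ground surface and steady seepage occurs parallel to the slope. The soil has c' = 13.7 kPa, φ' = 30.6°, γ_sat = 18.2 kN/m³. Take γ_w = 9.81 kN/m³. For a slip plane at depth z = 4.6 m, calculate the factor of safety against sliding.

FS = 0.89

With seepage parallel to the slope and the water table at the surface, the effective normal stress on the slip plane uses the buoyant unit weight γ' = γ_sat − γ_w while the driving shear stress uses γ_sat:
FS = [c' + γ' z cos²β tanφ'] / [γ_sat z sinβ cosβ]
γ' = 18.2 − 9.81 = 8.39 kN/m³
Numerator = 13.7 + 8.39·4.6·cos²28.6°·tan30.6° = 13.7 + 8.39·4.6·0.7709·0.5914 = 31.294 kPa
Denominator = 18.2·4.6·sin28.6°·cos28.6° = 18.2·4.6·0.4787·0.8780 = 35.186 kPa
FS = 31.294 / 35.186 = 0.889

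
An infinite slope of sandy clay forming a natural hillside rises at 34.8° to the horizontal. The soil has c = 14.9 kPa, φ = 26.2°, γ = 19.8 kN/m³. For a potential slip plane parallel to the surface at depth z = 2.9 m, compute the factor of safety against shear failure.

For an infinite slope with a slip plane parallel to the surface (no pore pressure): FS = [c + γz cos²β tanφ] / [γz sinβ cosβ].
γz = 19.8·2.9 = 57.42 kN/m²
Numerator = 14.9 + 57.42·cos²34.8°·tan26.2° = 14.9 + 57.42·0.6743·0.4921 = 33.951 kPa
Denominator = 57.42·sin34.8°·cos34.8° = 57.42·0.5707·0.8211 = 26.909 kPa
FS = 33.951 / 26.909 = 1.262

FS = 1.26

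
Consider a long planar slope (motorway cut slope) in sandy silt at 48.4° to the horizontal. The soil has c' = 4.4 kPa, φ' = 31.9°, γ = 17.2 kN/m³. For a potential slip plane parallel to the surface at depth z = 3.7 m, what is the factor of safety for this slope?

FS = 0.69

For an infinite slope with a slip plane parallel to the surface (no pore pressure): FS = [c' + γz cos²β tanφ'] / [γz sinβ cosβ].
γz = 17.2·3.7 = 63.64 kN/m²
Numerator = 4.4 + 63.64·cos²48.4°·tan31.9° = 4.4 + 63.64·0.4408·0.6224 = 21.861 kPa
Denominator = 63.64·sin48.4°·cos48.4° = 63.64·0.7478·0.6639 = 31.596 kPa
FS = 21.861 / 31.596 = 0.692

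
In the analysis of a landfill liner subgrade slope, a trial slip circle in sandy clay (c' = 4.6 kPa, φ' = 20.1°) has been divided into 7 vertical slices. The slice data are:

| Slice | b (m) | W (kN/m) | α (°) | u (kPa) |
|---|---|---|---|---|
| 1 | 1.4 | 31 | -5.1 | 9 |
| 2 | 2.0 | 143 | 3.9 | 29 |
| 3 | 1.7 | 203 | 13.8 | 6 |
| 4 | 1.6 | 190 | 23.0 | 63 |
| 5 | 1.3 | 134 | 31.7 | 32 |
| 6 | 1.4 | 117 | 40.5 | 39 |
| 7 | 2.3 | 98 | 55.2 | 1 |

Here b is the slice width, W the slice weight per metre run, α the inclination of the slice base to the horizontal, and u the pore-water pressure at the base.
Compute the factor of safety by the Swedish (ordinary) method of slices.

FS = 0.69

Ordinary method of slices: FS = Σ[c'·Δl_i + (W_i cosα_i − u_i·Δl_i)·tanφ'] / Σ W_i sinα_i, with Δl_i = b_i / cosα_i.
Slice 1: Δl = 1.4/cos(-5.1°) = 1.406 m; N'_1 = 31·cos(-5.1°) − 9·1.406 = 18.2; c'Δl = 6.47; W sinα = -2.8
Slice 2: Δl = 2.0/cos3.9° = 2.005 m; N'_2 = 143·cos3.9° − 29·2.005 = 84.5; c'Δl = 9.22; W sinα = 9.7
Slice 3: Δl = 1.7/cos13.8° = 1.751 m; N'_3 = 203·cos13.8° − 6·1.751 = 186.6; c'Δl = 8.05; W sinα = 48.4
Slice 4: Δl = 1.6/cos23.0° = 1.738 m; N'_4 = 190·cos23.0° − 63·1.738 = 65.4; c'Δl = 8.00; W sinα = 74.2
Slice 5: Δl = 1.3/cos31.7° = 1.528 m; N'_5 = 134·cos31.7° − 32·1.528 = 65.1; c'Δl = 7.03; W sinα = 70.4
Slice 6: Δl = 1.4/cos40.5° = 1.841 m; N'_6 = 117·cos40.5° − 39·1.841 = 17.2; c'Δl = 8.47; W sinα = 76.0
Slice 7: Δl = 2.3/cos55.2° = 4.030 m; N'_7 = 98·cos55.2° − 1·4.030 = 51.9; c'Δl = 18.54; W sinα = 80.5
Σc'Δl = 65.8 kN/m; ΣN' = 489.0 kN/m; ΣW sinα = 356.5 kN/m
Resisting = 65.8 + 489.0·tan20.1° = 65.8 + 178.9 = 244.7 kN/m
FS = 244.7 / 356.5 = 0.686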